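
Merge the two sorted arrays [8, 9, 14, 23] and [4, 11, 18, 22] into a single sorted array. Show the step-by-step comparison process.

Merging process:

Compare 8 vs 4: take 4 from right. Merged: [4]
Compare 8 vs 11: take 8 from left. Merged: [4, 8]
Compare 9 vs 11: take 9 from left. Merged: [4, 8, 9]
Compare 14 vs 11: take 11 from right. Merged: [4, 8, 9, 11]
Compare 14 vs 18: take 14 from left. Merged: [4, 8, 9, 11, 14]
Compare 23 vs 18: take 18 from right. Merged: [4, 8, 9, 11, 14, 18]
Compare 23 vs 22: take 22 from right. Merged: [4, 8, 9, 11, 14, 18, 22]
Append remaining from left: [23]. Merged: [4, 8, 9, 11, 14, 18, 22, 23]

Final merged array: [4, 8, 9, 11, 14, 18, 22, 23]
Total comparisons: 7

The merged array is [4, 8, 9, 11, 14, 18, 22, 23], requiring 7 comparisons. The merge step runs in O(n) time where n is the total number of elements.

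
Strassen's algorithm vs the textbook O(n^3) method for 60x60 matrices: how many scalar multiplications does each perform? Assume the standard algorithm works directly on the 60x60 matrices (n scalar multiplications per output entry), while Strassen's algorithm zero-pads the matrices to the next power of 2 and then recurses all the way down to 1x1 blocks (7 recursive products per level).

Matrix multiplication for 60x60 matrices:

Strassen's algorithm requires power-of-2 dimensions. Pad 60x60 to 64x64 (next power of 2).

Standard algorithm: 60^3 = 216000 multiplications
Strassen's algorithm: 7^(log2(64)) = 7^6 = 117649 multiplications
Savings: 216000 - 117649 = 98351 multiplications

Standard: 216000 multiplications (60^3). Strassen: 117649 multiplications (7^6, after padding to 64x64). Strassen reduces 8 recursive multiplications to 7 at each level.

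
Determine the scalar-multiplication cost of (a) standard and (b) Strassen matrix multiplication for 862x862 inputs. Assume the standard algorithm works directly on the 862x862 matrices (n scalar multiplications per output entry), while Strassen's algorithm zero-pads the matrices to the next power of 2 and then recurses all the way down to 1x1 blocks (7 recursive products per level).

Matrix multiplication for 862x862 matrices:

Strassen's algorithm requires power-of-2 dimensions. Pad 862x862 to 1024x1024 (next power of 2).

Standard algorithm: 862^3 = 640503928 multiplications
Strassen's algorithm: 7^(log2(1024)) = 7^10 = 282475249 multiplications
Savings: 640503928 - 282475249 = 358028679 multiplications

Standard: 640503928 multiplications (862^3). Strassen: 282475249 multiplications (7^10, after padding to 1024x1024). Strassen reduces 8 recursive multiplications to 7 at each level.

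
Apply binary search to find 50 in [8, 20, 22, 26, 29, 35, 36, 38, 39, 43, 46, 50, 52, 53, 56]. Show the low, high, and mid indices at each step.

Binary search for 50 in [8, 20, 22, 26, 29, 35, 36, 38, 39, 43, 46, 50, 52, 53, 56]:

lo=0, hi=14, mid=7, arr[mid]=38 -> 38 < 50, search right half
lo=8, hi=14, mid=11, arr[mid]=50 -> Found target at index 11!

Binary search finds 50 at index 11 after 2 comparisons. The search repeatedly halves the search space by comparing with the middle element.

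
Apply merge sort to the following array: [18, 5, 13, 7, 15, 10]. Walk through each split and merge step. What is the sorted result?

Merge sort trace:

Split: [18, 5, 13, 7, 15, 10] -> [18, 5, 13] and [7, 15, 10]
  Split: [18, 5, 13] -> [18] and [5, 13]
    Split: [5, 13] -> [5] and [13]
    Merge: [5] + [13] -> [5, 13]
  Merge: [18] + [5, 13] -> [5, 13, 18]
  Split: [7, 15, 10] -> [7] and [15, 10]
    Split: [15, 10] -> [15] and [10]
    Merge: [15] + [10] -> [10, 15]
  Merge: [7] + [10, 15] -> [7, 10, 15]
Merge: [5, 13, 18] + [7, 10, 15] -> [5, 7, 10, 13, 15, 18]

Final sorted array: [5, 7, 10, 13, 15, 18]

The merge sort proceeds by recursively splitting the array and merging sorted halves.
After all merges, the sorted array is [5, 7, 10, 13, 15, 18].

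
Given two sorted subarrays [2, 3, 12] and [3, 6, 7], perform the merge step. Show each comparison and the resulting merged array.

Merging process:

Compare 2 vs 3: take 2 from left. Merged: [2]
Compare 3 vs 3: take 3 from left. Merged: [2, 3]
Compare 12 vs 3: take 3 from right. Merged: [2, 3, 3]
Compare 12 vs 6: take 6 from right. Merged: [2, 3, 3, 6]
Compare 12 vs 7: take 7 from right. Merged: [2, 3, 3, 6, 7]
Append remaining from left: [12]. Merged: [2, 3, 3, 6, 7, 12]

Final merged array: [2, 3, 3, 6, 7, 12]
Total comparisons: 5

The merged array is [2, 3, 3, 6, 7, 12], requiring 5 comparisons. The merge step runs in O(n) time where n is the total number of elements.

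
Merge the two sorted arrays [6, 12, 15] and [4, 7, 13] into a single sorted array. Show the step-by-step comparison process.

Merging process:

Compare 6 vs 4: take 4 from right. Merged: [4]
Compare 6 vs 7: take 6 from left. Merged: [4, 6]
Compare 12 vs 7: take 7 from right. Merged: [4, 6, 7]
Compare 12 vs 13: take 12 from left. Merged: [4, 6, 7, 12]
Compare 15 vs 13: take 13 from right. Merged: [4, 6, 7, 12, 13]
Append remaining from left: [15]. Merged: [4, 6, 7, 12, 13, 15]

Final merged array: [4, 6, 7, 12, 13, 15]
Total comparisons: 5

The merged array is [4, 6, 7, 12, 13, 15], requiring 5 comparisons. The merge step runs in O(n) time where n is the total number of elements.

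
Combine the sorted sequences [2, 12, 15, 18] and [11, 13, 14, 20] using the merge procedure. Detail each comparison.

Merging process:

Compare 2 vs 11: take 2 from left. Merged: [2]
Compare 12 vs 11: take 11 from right. Merged: [2, 11]
Compare 12 vs 13: take 12 from left. Merged: [2, 11, 12]
Compare 15 vs 13: take 13 from right. Merged: [2, 11, 12, 13]
Compare 15 vs 14: take 14 from right. Merged: [2, 11, 12, 13, 14]
Compare 15 vs 20: take 15 from left. Merged: [2, 11, 12, 13, 14, 15]
Compare 18 vs 20: take 18 from left. Merged: [2, 11, 12, 13, 14, 15, 18]
Append remaining from right: [20]. Merged: [2, 11, 12, 13, 14, 15, 18, 20]

Final merged array: [2, 11, 12, 13, 14, 15, 18, 20]
Total comparisons: 7

The merged array is [2, 11, 12, 13, 14, 15, 18, 20], requiring 7 comparisons. The merge step runs in O(n) time where n is the total number of elements.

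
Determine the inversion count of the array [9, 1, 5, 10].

Finding inversions in [9, 1, 5, 10]:

(0, 1): arr[0]=9 > arr[1]=1
(0, 2): arr[0]=9 > arr[2]=5

Total inversions: 2

The array has 2 inversion(s): (0,1), (0,2). Each pair (i,j) satisfies i < j and arr[i] > arr[j].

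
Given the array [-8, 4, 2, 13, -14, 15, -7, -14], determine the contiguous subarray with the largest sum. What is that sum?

Using Kadane's algorithm on [-8, 4, 2, 13, -14, 15, -7, -14]:

Scanning through the array:
Position 1 (value 4): max_ending_here = 4, max_so_far = 4
Position 2 (value 2): max_ending_here = 6, max_so_far = 6
Position 3 (value 13): max_ending_here = 19, max_so_far = 19
Position 4 (value -14): max_ending_here = 5, max_so_far = 19
Position 5 (value 15): max_ending_here = 20, max_so_far = 20
Position 6 (value -7): max_ending_here = 13, max_so_far = 20
Position 7 (value -14): max_ending_here = -1, max_so_far = 20

Maximum subarray: [4, 2, 13, -14, 15]
Maximum sum: 20

The maximum subarray is [4, 2, 13, -14, 15] with sum 20. This subarray runs from index 1 to index 5.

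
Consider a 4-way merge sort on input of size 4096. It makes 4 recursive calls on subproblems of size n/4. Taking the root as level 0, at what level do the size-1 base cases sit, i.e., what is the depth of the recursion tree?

For divide and conquer with division factor 4:

Problem sizes at each level:
Level 0: 4096
Level 1: 1024
Level 2: 256
Level 3: 64
Level 4: 16
Level 5: 4
Level 6: 1

The root is level 0 and the size-1 base case is level 6 (the tree spans levels 0 through 6, i.e. 7 levels counting the root), so the depth is the number of divisions: log_4(4096) = 6

The recursion tree depth is log_4(4096) = 6. At each level, the problem size is divided by 4, so it takes 6 divisions to reduce to a base case of size 1. The algorithm makes 4 recursive calls at each level.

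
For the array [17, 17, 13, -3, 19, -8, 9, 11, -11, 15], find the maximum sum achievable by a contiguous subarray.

Using Kadane's algorithm on [17, 17, 13, -3, 19, -8, 9, 11, -11, 15]:

Scanning through the array:
Position 1 (value 17): max_ending_here = 34, max_so_far = 34
Position 2 (value 13): max_ending_here = 47, max_so_far = 47
Position 3 (value -3): max_ending_here = 44, max_so_far = 47
Position 4 (value 19): max_ending_here = 63, max_so_far = 63
Position 5 (value -8): max_ending_here = 55, max_so_far = 63
Position 6 (value 9): max_ending_here = 64, max_so_far = 64
Position 7 (value 11): max_ending_here = 75, max_so_far = 75
Position 8 (value -11): max_ending_here = 64, max_so_far = 75
Position 9 (value 15): max_ending_here = 79, max_so_far = 79

Maximum subarray: [17, 17, 13, -3, 19, -8, 9, 11, -11, 15]
Maximum sum: 79

The maximum subarray is [17, 17, 13, -3, 19, -8, 9, 11, -11, 15] with sum 79. This subarray runs from index 0 to index 9.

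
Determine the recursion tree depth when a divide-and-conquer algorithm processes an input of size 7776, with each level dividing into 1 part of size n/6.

For divide and conquer with division factor 6:

Problem sizes at each level:
Level 0: 7776
Level 1: 1296
Level 2: 216
Level 3: 36
Level 4: 6
Level 5: 1

The root is level 0 and the size-1 base case is level 5 (the tree spans levels 0 through 5, i.e. 6 levels counting the root), so the depth is the number of divisions: log_6(7776) = 5

The recursion tree depth is log_6(7776) = 5. At each level, the problem size is divided by 6, so it takes 5 divisions to reduce to a base case of size 1. The algorithm makes 1 recursive call at each level.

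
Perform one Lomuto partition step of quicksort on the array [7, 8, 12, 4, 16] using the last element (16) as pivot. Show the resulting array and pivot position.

Lomuto partition with pivot = 16:

Initial array: [7, 8, 12, 4, 16]

arr[0]=7 <= 16: swap with position 0, array becomes [7, 8, 12, 4, 16]
arr[1]=8 <= 16: swap with position 1, array becomes [7, 8, 12, 4, 16]
arr[2]=12 <= 16: swap with position 2, array becomes [7, 8, 12, 4, 16]
arr[3]=4 <= 16: swap with position 3, array becomes [7, 8, 12, 4, 16]

Place pivot at position 4: [7, 8, 12, 4, 16]
Pivot position: 4

After partitioning with pivot 16, the array becomes [7, 8, 12, 4, 16]. The pivot is placed at index 4. All elements to the left of the pivot are <= 16, and all elements to the right are > 16.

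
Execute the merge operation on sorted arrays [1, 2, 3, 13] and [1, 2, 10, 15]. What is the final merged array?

Merging process:

Compare 1 vs 1: take 1 from left. Merged: [1]
Compare 2 vs 1: take 1 from right. Merged: [1, 1]
Compare 2 vs 2: take 2 from left. Merged: [1, 1, 2]
Compare 3 vs 2: take 2 from right. Merged: [1, 1, 2, 2]
Compare 3 vs 10: take 3 from left. Merged: [1, 1, 2, 2, 3]
Compare 13 vs 10: take 10 from right. Merged: [1, 1, 2, 2, 3, 10]
Compare 13 vs 15: take 13 from left. Merged: [1, 1, 2, 2, 3, 10, 13]
Append remaining from right: [15]. Merged: [1, 1, 2, 2, 3, 10, 13, 15]

Final merged array: [1, 1, 2, 2, 3, 10, 13, 15]
Total comparisons: 7

The merged array is [1, 1, 2, 2, 3, 10, 13, 15], requiring 7 comparisons. The merge step runs in O(n) time where n is the total number of elements.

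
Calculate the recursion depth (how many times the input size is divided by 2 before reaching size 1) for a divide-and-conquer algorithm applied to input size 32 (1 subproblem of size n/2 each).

For divide and conquer with division factor 2:

Problem sizes at each level:
Level 0: 32
Level 1: 16
Level 2: 8
Level 3: 4
Level 4: 2
Level 5: 1

The root is level 0 and the size-1 base case is level 5 (the tree spans levels 0 through 5, i.e. 6 levels counting the root), so the depth is the number of divisions: log_2(32) = 5

The recursion tree depth is log_2(32) = 5. At each level, the problem size is divided by 2, so it takes 5 divisions to reduce to a base case of size 1. The algorithm makes 1 recursive call at each level.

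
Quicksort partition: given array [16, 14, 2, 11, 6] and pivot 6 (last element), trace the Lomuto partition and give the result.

Lomuto partition with pivot = 6:

Initial array: [16, 14, 2, 11, 6]

arr[0]=16 > 6: no swap
arr[1]=14 > 6: no swap
arr[2]=2 <= 6: swap with position 0, array becomes [2, 14, 16, 11, 6]
arr[3]=11 > 6: no swap

Place pivot at position 1: [2, 6, 16, 11, 14]
Pivot position: 1

After partitioning with pivot 6, the array becomes [2, 6, 16, 11, 14]. The pivot is placed at index 1. All elements to the left of the pivot are <= 6, and all elements to the right are > 6.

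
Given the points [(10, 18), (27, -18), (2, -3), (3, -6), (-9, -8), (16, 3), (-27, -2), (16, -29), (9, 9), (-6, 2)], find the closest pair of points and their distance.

Computing all pairwise distances among 10 points:

d((10, 18), (27, -18)) = 39.8121
d((10, 18), (2, -3)) = 22.4722
d((10, 18), (3, -6)) = 25.0
d((10, 18), (-9, -8)) = 32.2025
d((10, 18), (16, 3)) = 16.1555
d((10, 18), (-27, -2)) = 42.0595
d((10, 18), (16, -29)) = 47.3814
d((10, 18), (9, 9)) = 9.0554
d((10, 18), (-6, 2)) = 22.6274
d((27, -18), (2, -3)) = 29.1548
d((27, -18), (3, -6)) = 26.8328
d((27, -18), (-9, -8)) = 37.3631
d((27, -18), (16, 3)) = 23.7065
d((27, -18), (-27, -2)) = 56.3205
d((27, -18), (16, -29)) = 15.5563
d((27, -18), (9, 9)) = 32.45
d((27, -18), (-6, 2)) = 38.5876
d((2, -3), (3, -6)) = 3.1623 <-- minimum
d((2, -3), (-9, -8)) = 12.083
d((2, -3), (16, 3)) = 15.2315
d((2, -3), (-27, -2)) = 29.0172
d((2, -3), (16, -29)) = 29.5296
d((2, -3), (9, 9)) = 13.8924
d((2, -3), (-6, 2)) = 9.434
d((3, -6), (-9, -8)) = 12.1655
d((3, -6), (16, 3)) = 15.8114
d((3, -6), (-27, -2)) = 30.2655
d((3, -6), (16, -29)) = 26.4197
d((3, -6), (9, 9)) = 16.1555
d((3, -6), (-6, 2)) = 12.0416
d((-9, -8), (16, 3)) = 27.313
d((-9, -8), (-27, -2)) = 18.9737
d((-9, -8), (16, -29)) = 32.6497
d((-9, -8), (9, 9)) = 24.7588
d((-9, -8), (-6, 2)) = 10.4403
d((16, 3), (-27, -2)) = 43.2897
d((16, 3), (16, -29)) = 32.0
d((16, 3), (9, 9)) = 9.2195
d((16, 3), (-6, 2)) = 22.0227
d((-27, -2), (16, -29)) = 50.774
d((-27, -2), (9, 9)) = 37.6431
d((-27, -2), (-6, 2)) = 21.3776
d((16, -29), (9, 9)) = 38.6394
d((16, -29), (-6, 2)) = 38.0132
d((9, 9), (-6, 2)) = 16.5529

Closest pair: (2, -3) and (3, -6) with distance 3.1623

The closest pair is (2, -3) and (3, -6) with Euclidean distance 3.1623. For 10 points, brute-force pairwise comparison is shown above. For large n, the divide-and-conquer algorithm (sort by x, recurse on halves, check the dividing strip) achieves O(n log n).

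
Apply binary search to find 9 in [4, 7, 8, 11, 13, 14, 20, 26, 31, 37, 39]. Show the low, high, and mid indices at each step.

Binary search for 9 in [4, 7, 8, 11, 13, 14, 20, 26, 31, 37, 39]:

lo=0, hi=10, mid=5, arr[mid]=14 -> 14 > 9, search left half
lo=0, hi=4, mid=2, arr[mid]=8 -> 8 < 9, search right half
lo=3, hi=4, mid=3, arr[mid]=11 -> 11 > 9, search left half
lo=3 > hi=2, target 9 not found

Binary search determines that 9 is not in the array after 3 comparisons. The search space was exhausted without finding the target.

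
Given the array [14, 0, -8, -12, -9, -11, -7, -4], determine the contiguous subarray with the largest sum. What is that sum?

Using Kadane's algorithm on [14, 0, -8, -12, -9, -11, -7, -4]:

Scanning through the array:
Position 1 (value 0): max_ending_here = 14, max_so_far = 14
Position 2 (value -8): max_ending_here = 6, max_so_far = 14
Position 3 (value -12): max_ending_here = -6, max_so_far = 14
Position 4 (value -9): max_ending_here = -9, max_so_far = 14
Position 5 (value -11): max_ending_here = -11, max_so_far = 14
Position 6 (value -7): max_ending_here = -7, max_so_far = 14
Position 7 (value -4): max_ending_here = -4, max_so_far = 14

Maximum subarray: [14]
Maximum sum: 14

The maximum subarray is [14] with sum 14. This subarray runs from index 0 to index 0.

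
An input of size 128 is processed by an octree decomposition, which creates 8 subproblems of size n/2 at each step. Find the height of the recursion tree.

For divide and conquer with division factor 2:

Problem sizes at each level:
Level 0: 128
Level 1: 64
Level 2: 32
Level 3: 16
Level 4: 8
Level 5: 4
Level 6: 2
Level 7: 1

The root is level 0 and the size-1 base case is level 7 (the tree spans levels 0 through 7, i.e. 8 levels counting the root), so the depth is the number of divisions: log_2(128) = 7

The recursion tree depth is log_2(128) = 7. At each level, the problem size is divided by 2, so it takes 7 divisions to reduce to a base case of size 1. The algorithm makes 8 recursive calls at each level.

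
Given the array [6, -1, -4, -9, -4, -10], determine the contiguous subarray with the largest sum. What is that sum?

Using Kadane's algorithm on [6, -1, -4, -9, -4, -10]:

Scanning through the array:
Position 1 (value -1): max_ending_here = 5, max_so_far = 6
Position 2 (value -4): max_ending_here = 1, max_so_far = 6
Position 3 (value -9): max_ending_here = -8, max_so_far = 6
Position 4 (value -4): max_ending_here = -4, max_so_far = 6
Position 5 (value -10): max_ending_here = -10, max_so_far = 6

Maximum subarray: [6]
Maximum sum: 6

The maximum subarray is [6] with sum 6. This subarray runs from index 0 to index 0.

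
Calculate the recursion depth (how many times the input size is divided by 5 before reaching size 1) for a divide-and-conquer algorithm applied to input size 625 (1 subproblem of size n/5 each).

For divide and conquer with division factor 5:

Problem sizes at each level:
Level 0: 625
Level 1: 125
Level 2: 25
Level 3: 5
Level 4: 1

The root is level 0 and the size-1 base case is level 4 (the tree spans levels 0 through 4, i.e. 5 levels counting the root), so the depth is the number of divisions: log_5(625) = 4

The recursion tree depth is log_5(625) = 4. At each level, the problem size is divided by 5, so it takes 4 divisions to reduce to a base case of size 1. The algorithm makes 1 recursive call at each level.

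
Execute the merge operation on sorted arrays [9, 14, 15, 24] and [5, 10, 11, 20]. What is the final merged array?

Merging process:

Compare 9 vs 5: take 5 from right. Merged: [5]
Compare 9 vs 10: take 9 from left. Merged: [5, 9]
Compare 14 vs 10: take 10 from right. Merged: [5, 9, 10]
Compare 14 vs 11: take 11 from right. Merged: [5, 9, 10, 11]
Compare 14 vs 20: take 14 from left. Merged: [5, 9, 10, 11, 14]
Compare 15 vs 20: take 15 from left. Merged: [5, 9, 10, 11, 14, 15]
Compare 24 vs 20: take 20 from right. Merged: [5, 9, 10, 11, 14, 15, 20]
Append remaining from left: [24]. Merged: [5, 9, 10, 11, 14, 15, 20, 24]

Final merged array: [5, 9, 10, 11, 14, 15, 20, 24]
Total comparisons: 7

The merged array is [5, 9, 10, 11, 14, 15, 20, 24], requiring 7 comparisons. The merge step runs in O(n) time where n is the total number of elements.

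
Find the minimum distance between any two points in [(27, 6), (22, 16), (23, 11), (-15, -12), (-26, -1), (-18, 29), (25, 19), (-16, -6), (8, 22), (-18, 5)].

Computing all pairwise distances among 10 points:

d((27, 6), (22, 16)) = 11.1803
d((27, 6), (23, 11)) = 6.4031
d((27, 6), (-15, -12)) = 45.6946
d((27, 6), (-26, -1)) = 53.4603
d((27, 6), (-18, 29)) = 50.5371
d((27, 6), (25, 19)) = 13.1529
d((27, 6), (-16, -6)) = 44.643
d((27, 6), (8, 22)) = 24.8395
d((27, 6), (-18, 5)) = 45.0111
d((22, 16), (23, 11)) = 5.099
d((22, 16), (-15, -12)) = 46.4004
d((22, 16), (-26, -1)) = 50.9215
d((22, 16), (-18, 29)) = 42.0595
d((22, 16), (25, 19)) = 4.2426 <-- minimum
d((22, 16), (-16, -6)) = 43.909
d((22, 16), (8, 22)) = 15.2315
d((22, 16), (-18, 5)) = 41.4849
d((23, 11), (-15, -12)) = 44.4185
d((23, 11), (-26, -1)) = 50.448
d((23, 11), (-18, 29)) = 44.7772
d((23, 11), (25, 19)) = 8.2462
d((23, 11), (-16, -6)) = 42.5441
d((23, 11), (8, 22)) = 18.6011
d((23, 11), (-18, 5)) = 41.4367
d((-15, -12), (-26, -1)) = 15.5563
d((-15, -12), (-18, 29)) = 41.1096
d((-15, -12), (25, 19)) = 50.6063
d((-15, -12), (-16, -6)) = 6.0828
d((-15, -12), (8, 22)) = 41.0488
d((-15, -12), (-18, 5)) = 17.2627
d((-26, -1), (-18, 29)) = 31.0483
d((-26, -1), (25, 19)) = 54.7814
d((-26, -1), (-16, -6)) = 11.1803
d((-26, -1), (8, 22)) = 41.0488
d((-26, -1), (-18, 5)) = 10.0
d((-18, 29), (25, 19)) = 44.1475
d((-18, 29), (-16, -6)) = 35.0571
d((-18, 29), (8, 22)) = 26.9258
d((-18, 29), (-18, 5)) = 24.0
d((25, 19), (-16, -6)) = 48.0208
d((25, 19), (8, 22)) = 17.2627
d((25, 19), (-18, 5)) = 45.2217
d((-16, -6), (8, 22)) = 36.8782
d((-16, -6), (-18, 5)) = 11.1803
d((8, 22), (-18, 5)) = 31.0644

Closest pair: (22, 16) and (25, 19) with distance 4.2426

The closest pair is (22, 16) and (25, 19) with Euclidean distance 4.2426. For 10 points, brute-force pairwise comparison is shown above. For large n, the divide-and-conquer algorithm (sort by x, recurse on halves, check the dividing strip) achieves O(n log n).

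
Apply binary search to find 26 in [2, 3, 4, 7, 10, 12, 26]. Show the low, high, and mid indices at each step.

Binary search for 26 in [2, 3, 4, 7, 10, 12, 26]:

lo=0, hi=6, mid=3, arr[mid]=7 -> 7 < 26, search right half
lo=4, hi=6, mid=5, arr[mid]=12 -> 12 < 26, search right half
lo=6, hi=6, mid=6, arr[mid]=26 -> Found target at index 6!

Binary search finds 26 at index 6 after 3 comparisons. The search repeatedly halves the search space by comparing with the middle element.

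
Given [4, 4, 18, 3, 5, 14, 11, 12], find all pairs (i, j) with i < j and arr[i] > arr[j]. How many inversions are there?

Finding inversions in [4, 4, 18, 3, 5, 14, 11, 12]:

(0, 3): arr[0]=4 > arr[3]=3
(1, 3): arr[1]=4 > arr[3]=3
(2, 3): arr[2]=18 > arr[3]=3
(2, 4): arr[2]=18 > arr[4]=5
(2, 5): arr[2]=18 > arr[5]=14
(2, 6): arr[2]=18 > arr[6]=11
(2, 7): arr[2]=18 > arr[7]=12
(5, 6): arr[5]=14 > arr[6]=11
(5, 7): arr[5]=14 > arr[7]=12

Total inversions: 9

The array has 9 inversion(s): (0,3), (1,3), (2,3), (2,4), (2,5), (2,6), (2,7), (5,6), (5,7). Each pair (i,j) satisfies i < j and arr[i] > arr[j].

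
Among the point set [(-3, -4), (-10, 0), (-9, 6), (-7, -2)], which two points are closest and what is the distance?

Computing all pairwise distances among 4 points:

d((-3, -4), (-10, 0)) = 8.0623
d((-3, -4), (-9, 6)) = 11.6619
d((-3, -4), (-7, -2)) = 4.4721
d((-10, 0), (-9, 6)) = 6.0828
d((-10, 0), (-7, -2)) = 3.6056 <-- minimum
d((-9, 6), (-7, -2)) = 8.2462

Closest pair: (-10, 0) and (-7, -2) with distance 3.6056

The closest pair is (-10, 0) and (-7, -2) with Euclidean distance 3.6056. For 4 points, brute-force pairwise comparison is shown above. For large n, the divide-and-conquer algorithm (sort by x, recurse on halves, check the dividing strip) achieves O(n log n).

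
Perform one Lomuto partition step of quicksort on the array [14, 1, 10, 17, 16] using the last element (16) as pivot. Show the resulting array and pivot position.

Lomuto partition with pivot = 16:

Initial array: [14, 1, 10, 17, 16]

arr[0]=14 <= 16: swap with position 0, array becomes [14, 1, 10, 17, 16]
arr[1]=1 <= 16: swap with position 1, array becomes [14, 1, 10, 17, 16]
arr[2]=10 <= 16: swap with position 2, array becomes [14, 1, 10, 17, 16]
arr[3]=17 > 16: no swap

Place pivot at position 3: [14, 1, 10, 16, 17]
Pivot position: 3

After partitioning with pivot 16, the array becomes [14, 1, 10, 16, 17]. The pivot is placed at index 3. All elements to the left of the pivot are <= 16, and all elements to the right are > 16.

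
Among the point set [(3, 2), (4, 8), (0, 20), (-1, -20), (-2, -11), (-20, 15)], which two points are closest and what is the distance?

Computing all pairwise distances among 6 points:

d((3, 2), (4, 8)) = 6.0828 <-- minimum
d((3, 2), (0, 20)) = 18.2483
d((3, 2), (-1, -20)) = 22.3607
d((3, 2), (-2, -11)) = 13.9284
d((3, 2), (-20, 15)) = 26.4197
d((4, 8), (0, 20)) = 12.6491
d((4, 8), (-1, -20)) = 28.4429
d((4, 8), (-2, -11)) = 19.9249
d((4, 8), (-20, 15)) = 25.0
d((0, 20), (-1, -20)) = 40.0125
d((0, 20), (-2, -11)) = 31.0644
d((0, 20), (-20, 15)) = 20.6155
d((-1, -20), (-2, -11)) = 9.0554
d((-1, -20), (-20, 15)) = 39.8246
d((-2, -11), (-20, 15)) = 31.6228

Closest pair: (3, 2) and (4, 8) with distance 6.0828

The closest pair is (3, 2) and (4, 8) with Euclidean distance 6.0828. For 6 points, brute-force pairwise comparison is shown above. For large n, the divide-and-conquer algorithm (sort by x, recurse on halves, check the dividing strip) achieves O(n log n).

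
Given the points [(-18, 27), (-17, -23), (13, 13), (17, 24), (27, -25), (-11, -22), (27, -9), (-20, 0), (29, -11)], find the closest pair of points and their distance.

Computing all pairwise distances among 9 points:

d((-18, 27), (-17, -23)) = 50.01
d((-18, 27), (13, 13)) = 34.0147
d((-18, 27), (17, 24)) = 35.1283
d((-18, 27), (27, -25)) = 68.7677
d((-18, 27), (-11, -22)) = 49.4975
d((-18, 27), (27, -9)) = 57.6281
d((-18, 27), (-20, 0)) = 27.074
d((-18, 27), (29, -11)) = 60.4401
d((-17, -23), (13, 13)) = 46.8615
d((-17, -23), (17, 24)) = 58.0086
d((-17, -23), (27, -25)) = 44.0454
d((-17, -23), (-11, -22)) = 6.0828
d((-17, -23), (27, -9)) = 46.1736
d((-17, -23), (-20, 0)) = 23.1948
d((-17, -23), (29, -11)) = 47.5395
d((13, 13), (17, 24)) = 11.7047
d((13, 13), (27, -25)) = 40.4969
d((13, 13), (-11, -22)) = 42.4382
d((13, 13), (27, -9)) = 26.0768
d((13, 13), (-20, 0)) = 35.4683
d((13, 13), (29, -11)) = 28.8444
d((17, 24), (27, -25)) = 50.01
d((17, 24), (-11, -22)) = 53.8516
d((17, 24), (27, -9)) = 34.4819
d((17, 24), (-20, 0)) = 44.1022
d((17, 24), (29, -11)) = 37.0
d((27, -25), (-11, -22)) = 38.1182
d((27, -25), (27, -9)) = 16.0
d((27, -25), (-20, 0)) = 53.2353
d((27, -25), (29, -11)) = 14.1421
d((-11, -22), (27, -9)) = 40.1622
d((-11, -22), (-20, 0)) = 23.7697
d((-11, -22), (29, -11)) = 41.4849
d((27, -9), (-20, 0)) = 47.8539
d((27, -9), (29, -11)) = 2.8284 <-- minimum
d((-20, 0), (29, -11)) = 50.2195

Closest pair: (27, -9) and (29, -11) with distance 2.8284

The closest pair is (27, -9) and (29, -11) with Euclidean distance 2.8284. For 9 points, brute-force pairwise comparison is shown above. For large n, the divide-and-conquer algorithm (sort by x, recurse on halves, check the dividing strip) achieves O(n log n).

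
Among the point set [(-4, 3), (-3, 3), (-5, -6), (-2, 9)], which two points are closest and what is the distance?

Computing all pairwise distances among 4 points:

d((-4, 3), (-3, 3)) = 1.0 <-- minimum
d((-4, 3), (-5, -6)) = 9.0554
d((-4, 3), (-2, 9)) = 6.3246
d((-3, 3), (-5, -6)) = 9.2195
d((-3, 3), (-2, 9)) = 6.0828
d((-5, -6), (-2, 9)) = 15.2971

Closest pair: (-4, 3) and (-3, 3) with distance 1.0

The closest pair is (-4, 3) and (-3, 3) with Euclidean distance 1.0. For 4 points, brute-force pairwise comparison is shown above. For large n, the divide-and-conquer algorithm (sort by x, recurse on halves, check the dividing strip) achieves O(n log n).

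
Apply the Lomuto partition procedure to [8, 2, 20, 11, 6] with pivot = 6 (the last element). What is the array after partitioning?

Lomuto partition with pivot = 6:

Initial array: [8, 2, 20, 11, 6]

arr[0]=8 > 6: no swap
arr[1]=2 <= 6: swap with position 0, array becomes [2, 8, 20, 11, 6]
arr[2]=20 > 6: no swap
arr[3]=11 > 6: no swap

Place pivot at position 1: [2, 6, 20, 11, 8]
Pivot position: 1

After partitioning with pivot 6, the array becomes [2, 6, 20, 11, 8]. The pivot is placed at index 1. All elements to the left of the pivot are <= 6, and all elements to the right are > 6.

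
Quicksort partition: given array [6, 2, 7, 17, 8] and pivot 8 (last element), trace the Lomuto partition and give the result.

Lomuto partition with pivot = 8:

Initial array: [6, 2, 7, 17, 8]

arr[0]=6 <= 8: swap with position 0, array becomes [6, 2, 7, 17, 8]
arr[1]=2 <= 8: swap with position 1, array becomes [6, 2, 7, 17, 8]
arr[2]=7 <= 8: swap with position 2, array becomes [6, 2, 7, 17, 8]
arr[3]=17 > 8: no swap

Place pivot at position 3: [6, 2, 7, 8, 17]
Pivot position: 3

After partitioning with pivot 8, the array becomes [6, 2, 7, 8, 17]. The pivot is placed at index 3. All elements to the left of the pivot are <= 8, and all elements to the right are > 8.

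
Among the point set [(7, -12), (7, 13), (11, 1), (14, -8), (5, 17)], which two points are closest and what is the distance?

Computing all pairwise distances among 5 points:

d((7, -12), (7, 13)) = 25.0
d((7, -12), (11, 1)) = 13.6015
d((7, -12), (14, -8)) = 8.0623
d((7, -12), (5, 17)) = 29.0689
d((7, 13), (11, 1)) = 12.6491
d((7, 13), (14, -8)) = 22.1359
d((7, 13), (5, 17)) = 4.4721 <-- minimum
d((11, 1), (14, -8)) = 9.4868
d((11, 1), (5, 17)) = 17.088
d((14, -8), (5, 17)) = 26.5707

Closest pair: (7, 13) and (5, 17) with distance 4.4721

The closest pair is (7, 13) and (5, 17) with Euclidean distance 4.4721. For 5 points, brute-force pairwise comparison is shown above. For large n, the divide-and-conquer algorithm (sort by x, recurse on halves, check the dividing strip) achieves O(n log n).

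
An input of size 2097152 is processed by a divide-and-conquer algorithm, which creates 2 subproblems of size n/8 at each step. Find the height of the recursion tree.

For divide and conquer with division factor 8:

Problem sizes at each level:
Level 0: 2097152
Level 1: 262144
Level 2: 32768
Level 3: 4096
Level 4: 512
Level 5: 64
Level 6: 8
Level 7: 1

The root is level 0 and the size-1 base case is level 7 (the tree spans levels 0 through 7, i.e. 8 levels counting the root), so the depth is the number of divisions: log_8(2097152) = 7

The recursion tree depth is log_8(2097152) = 7. At each level, the problem size is divided by 8, so it takes 7 divisions to reduce to a base case of size 1. The algorithm makes 2 recursive calls at each level.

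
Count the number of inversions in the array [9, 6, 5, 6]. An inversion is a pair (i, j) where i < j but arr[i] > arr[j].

Finding inversions in [9, 6, 5, 6]:

(0, 1): arr[0]=9 > arr[1]=6
(0, 2): arr[0]=9 > arr[2]=5
(0, 3): arr[0]=9 > arr[3]=6
(1, 2): arr[1]=6 > arr[2]=5

Total inversions: 4

The array has 4 inversion(s): (0,1), (0,2), (0,3), (1,2). Each pair (i,j) satisfies i < j and arr[i] > arr[j].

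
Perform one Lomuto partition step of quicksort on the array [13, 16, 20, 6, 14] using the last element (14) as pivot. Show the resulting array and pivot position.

Lomuto partition with pivot = 14:

Initial array: [13, 16, 20, 6, 14]

arr[0]=13 <= 14: swap with position 0, array becomes [13, 16, 20, 6, 14]
arr[1]=16 > 14: no swap
arr[2]=20 > 14: no swap
arr[3]=6 <= 14: swap with position 1, array becomes [13, 6, 20, 16, 14]

Place pivot at position 2: [13, 6, 14, 16, 20]
Pivot position: 2

After partitioning with pivot 14, the array becomes [13, 6, 14, 16, 20]. The pivot is placed at index 2. All elements to the left of the pivot are <= 14, and all elements to the right are > 14.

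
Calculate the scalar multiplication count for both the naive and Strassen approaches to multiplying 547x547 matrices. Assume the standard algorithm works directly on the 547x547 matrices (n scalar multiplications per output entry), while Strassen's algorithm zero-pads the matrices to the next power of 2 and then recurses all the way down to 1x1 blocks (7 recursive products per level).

Matrix multiplication for 547x547 matrices:

Strassen's algorithm requires power-of-2 dimensions. Pad 547x547 to 1024x1024 (next power of 2).

Standard algorithm: 547^3 = 163667323 multiplications
Strassen's algorithm: 7^(log2(1024)) = 7^10 = 282475249 multiplications
Difference: 163667323 - 282475249 = -118807926 (Strassen uses MORE here due to padding overhead — for small or just-over-power-of-2 n, padding can outweigh the per-level savings)

Standard: 163667323 multiplications (547^3). Strassen: 282475249 multiplications (7^10, after padding to 1024x1024). Strassen reduces 8 recursive multiplications to 7 at each level.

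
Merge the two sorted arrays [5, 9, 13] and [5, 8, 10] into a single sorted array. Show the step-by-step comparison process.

Merging process:

Compare 5 vs 5: take 5 from left. Merged: [5]
Compare 9 vs 5: take 5 from right. Merged: [5, 5]
Compare 9 vs 8: take 8 from right. Merged: [5, 5, 8]
Compare 9 vs 10: take 9 from left. Merged: [5, 5, 8, 9]
Compare 13 vs 10: take 10 from right. Merged: [5, 5, 8, 9, 10]
Append remaining from left: [13]. Merged: [5, 5, 8, 9, 10, 13]

Final merged array: [5, 5, 8, 9, 10, 13]
Total comparisons: 5

The merged array is [5, 5, 8, 9, 10, 13], requiring 5 comparisons. The merge step runs in O(n) time where n is the total number of elements.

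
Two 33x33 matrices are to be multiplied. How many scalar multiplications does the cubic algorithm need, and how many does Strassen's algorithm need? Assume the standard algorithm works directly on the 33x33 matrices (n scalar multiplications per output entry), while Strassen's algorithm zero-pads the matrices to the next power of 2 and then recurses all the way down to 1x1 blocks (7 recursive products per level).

Matrix multiplication for 33x33 matrices:

Strassen's algorithm requires power-of-2 dimensions. Pad 33x33 to 64x64 (next power of 2).

Standard algorithm: 33^3 = 35937 multiplications
Strassen's algorithm: 7^(log2(64)) = 7^6 = 117649 multiplications
Difference: 35937 - 117649 = -81712 (Strassen uses MORE here due to padding overhead — for small or just-over-power-of-2 n, padding can outweigh the per-level savings)

Standard: 35937 multiplications (33^3). Strassen: 117649 multiplications (7^6, after padding to 64x64). Strassen reduces 8 recursive multiplications to 7 at each level.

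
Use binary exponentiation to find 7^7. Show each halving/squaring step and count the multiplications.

Computing 7^7 by squaring (build up from 7^1; each line after the first costs one multiplication):

7^1 = 7
7^2 = (7^1)^2 = 7^2 = 49
7^3 = 7 * 7^2 = 7 * 49 = 343
7^6 = (7^3)^2 = 343^2 = 117649
7^7 = 7 * 7^6 = 7 * 117649 = 823543

Result: 823543
Multiplications needed: 4 (4 lines after 7^1)

7^7 = 823543. Using exponentiation by squaring, this requires 4 multiplications. The key idea: if the exponent is even, square the half-power; if odd, multiply by the base once.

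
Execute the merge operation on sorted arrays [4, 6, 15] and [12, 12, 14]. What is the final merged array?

Merging process:

Compare 4 vs 12: take 4 from left. Merged: [4]
Compare 6 vs 12: take 6 from left. Merged: [4, 6]
Compare 15 vs 12: take 12 from right. Merged: [4, 6, 12]
Compare 15 vs 12: take 12 from right. Merged: [4, 6, 12, 12]
Compare 15 vs 14: take 14 from right. Merged: [4, 6, 12, 12, 14]
Append remaining from left: [15]. Merged: [4, 6, 12, 12, 14, 15]

Final merged array: [4, 6, 12, 12, 14, 15]
Total comparisons: 5

The merged array is [4, 6, 12, 12, 14, 15], requiring 5 comparisons. The merge step runs in O(n) time where n is the total number of elements.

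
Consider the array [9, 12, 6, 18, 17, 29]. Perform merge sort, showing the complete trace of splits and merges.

Merge sort trace:

Split: [9, 12, 6, 18, 17, 29] -> [9, 12, 6] and [18, 17, 29]
  Split: [9, 12, 6] -> [9] and [12, 6]
    Split: [12, 6] -> [12] and [6]
    Merge: [12] + [6] -> [6, 12]
  Merge: [9] + [6, 12] -> [6, 9, 12]
  Split: [18, 17, 29] -> [18] and [17, 29]
    Split: [17, 29] -> [17] and [29]
    Merge: [17] + [29] -> [17, 29]
  Merge: [18] + [17, 29] -> [17, 18, 29]
Merge: [6, 9, 12] + [17, 18, 29] -> [6, 9, 12, 17, 18, 29]

Final sorted array: [6, 9, 12, 17, 18, 29]

The merge sort proceeds by recursively splitting the array and merging sorted halves.
After all merges, the sorted array is [6, 9, 12, 17, 18, 29].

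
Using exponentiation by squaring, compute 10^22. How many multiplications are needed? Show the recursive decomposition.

Computing 10^22 by squaring (build up from 10^1; each line after the first costs one multiplication):

10^1 = 10
10^2 = (10^1)^2 = 10^2 = 100
10^4 = (10^2)^2 = 100^2 = 10000
10^5 = 10 * 10^4 = 10 * 10000 = 100000
10^10 = (10^5)^2 = 100000^2 = 10000000000
10^11 = 10 * 10^10 = 10 * 10000000000 = 100000000000
10^22 = (10^11)^2 = 100000000000^2 = 10000000000000000000000

Result: 10000000000000000000000
Multiplications needed: 6 (6 lines after 10^1)

10^22 = 10000000000000000000000. Using exponentiation by squaring, this requires 6 multiplications. The key idea: if the exponent is even, square the half-power; if odd, multiply by the base once.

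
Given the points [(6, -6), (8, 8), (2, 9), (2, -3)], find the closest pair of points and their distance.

Computing all pairwise distances among 4 points:

d((6, -6), (8, 8)) = 14.1421
d((6, -6), (2, 9)) = 15.5242
d((6, -6), (2, -3)) = 5.0 <-- minimum
d((8, 8), (2, 9)) = 6.0828
d((8, 8), (2, -3)) = 12.53
d((2, 9), (2, -3)) = 12.0

Closest pair: (6, -6) and (2, -3) with distance 5.0

The closest pair is (6, -6) and (2, -3) with Euclidean distance 5.0. For 4 points, brute-force pairwise comparison is shown above. For large n, the divide-and-conquer algorithm (sort by x, recurse on halves, check the dividing strip) achieves O(n log n).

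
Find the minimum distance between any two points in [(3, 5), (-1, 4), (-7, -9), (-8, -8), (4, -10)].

Computing all pairwise distances among 5 points:

d((3, 5), (-1, 4)) = 4.1231
d((3, 5), (-7, -9)) = 17.2047
d((3, 5), (-8, -8)) = 17.0294
d((3, 5), (4, -10)) = 15.0333
d((-1, 4), (-7, -9)) = 14.3178
d((-1, 4), (-8, -8)) = 13.8924
d((-1, 4), (4, -10)) = 14.8661
d((-7, -9), (-8, -8)) = 1.4142 <-- minimum
d((-7, -9), (4, -10)) = 11.0454
d((-8, -8), (4, -10)) = 12.1655

Closest pair: (-7, -9) and (-8, -8) with distance 1.4142

The closest pair is (-7, -9) and (-8, -8) with Euclidean distance 1.4142. For 5 points, brute-force pairwise comparison is shown above. For large n, the divide-and-conquer algorithm (sort by x, recurse on halves, check the dividing strip) achieves O(n log n).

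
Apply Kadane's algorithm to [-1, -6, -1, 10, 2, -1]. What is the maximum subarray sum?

Using Kadane's algorithm on [-1, -6, -1, 10, 2, -1]:

Scanning through the array:
Position 1 (value -6): max_ending_here = -6, max_so_far = -1
Position 2 (value -1): max_ending_here = -1, max_so_far = -1
Position 3 (value 10): max_ending_here = 10, max_so_far = 10
Position 4 (value 2): max_ending_here = 12, max_so_far = 12
Position 5 (value -1): max_ending_here = 11, max_so_far = 12

Maximum subarray: [10, 2]
Maximum sum: 12

The maximum subarray is [10, 2] with sum 12. This subarray runs from index 3 to index 4.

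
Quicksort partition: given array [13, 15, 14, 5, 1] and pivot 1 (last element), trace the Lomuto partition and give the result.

Lomuto partition with pivot = 1:

Initial array: [13, 15, 14, 5, 1]

arr[0]=13 > 1: no swap
arr[1]=15 > 1: no swap
arr[2]=14 > 1: no swap
arr[3]=5 > 1: no swap

Place pivot at position 0: [1, 15, 14, 5, 13]
Pivot position: 0

After partitioning with pivot 1, the array becomes [1, 15, 14, 5, 13]. The pivot is placed at index 0. All elements to the left of the pivot are <= 1, and all elements to the right are > 1.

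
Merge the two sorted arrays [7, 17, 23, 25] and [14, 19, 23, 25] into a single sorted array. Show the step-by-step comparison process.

Merging process:

Compare 7 vs 14: take 7 from left. Merged: [7]
Compare 17 vs 14: take 14 from right. Merged: [7, 14]
Compare 17 vs 19: take 17 from left. Merged: [7, 14, 17]
Compare 23 vs 19: take 19 from right. Merged: [7, 14, 17, 19]
Compare 23 vs 23: take 23 from left. Merged: [7, 14, 17, 19, 23]
Compare 25 vs 23: take 23 from right. Merged: [7, 14, 17, 19, 23, 23]
Compare 25 vs 25: take 25 from left. Merged: [7, 14, 17, 19, 23, 23, 25]
Append remaining from right: [25]. Merged: [7, 14, 17, 19, 23, 23, 25, 25]

Final merged array: [7, 14, 17, 19, 23, 23, 25, 25]
Total comparisons: 7

The merged array is [7, 14, 17, 19, 23, 23, 25, 25], requiring 7 comparisons. The merge step runs in O(n) time where n is the total number of elements.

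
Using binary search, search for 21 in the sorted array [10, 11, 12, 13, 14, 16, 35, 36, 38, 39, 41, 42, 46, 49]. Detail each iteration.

Binary search for 21 in [10, 11, 12, 13, 14, 16, 35, 36, 38, 39, 41, 42, 46, 49]:

lo=0, hi=13, mid=6, arr[mid]=35 -> 35 > 21, search left half
lo=0, hi=5, mid=2, arr[mid]=12 -> 12 < 21, search right half
lo=3, hi=5, mid=4, arr[mid]=14 -> 14 < 21, search right half
lo=5, hi=5, mid=5, arr[mid]=16 -> 16 < 21, search right half
lo=6 > hi=5, target 21 not found

Binary search determines that 21 is not in the array after 4 comparisons. The search space was exhausted without finding the target.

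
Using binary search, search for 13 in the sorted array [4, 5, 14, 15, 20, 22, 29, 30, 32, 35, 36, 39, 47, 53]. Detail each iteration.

Binary search for 13 in [4, 5, 14, 15, 20, 22, 29, 30, 32, 35, 36, 39, 47, 53]:

lo=0, hi=13, mid=6, arr[mid]=29 -> 29 > 13, search left half
lo=0, hi=5, mid=2, arr[mid]=14 -> 14 > 13, search left half
lo=0, hi=1, mid=0, arr[mid]=4 -> 4 < 13, search right half
lo=1, hi=1, mid=1, arr[mid]=5 -> 5 < 13, search right half
lo=2 > hi=1, target 13 not found

Binary search determines that 13 is not in the array after 4 comparisons. The search space was exhausted without finding the target.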